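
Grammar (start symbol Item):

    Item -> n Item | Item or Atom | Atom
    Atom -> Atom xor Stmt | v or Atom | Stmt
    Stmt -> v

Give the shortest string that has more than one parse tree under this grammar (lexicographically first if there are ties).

v or v

length 1: no string has ≥2 trees
length 2: no string has ≥2 trees
length 3: v or v has 2 parse trees

Two derivations of v or v:
  Item ⇒ Item or Atom ⇒ Atom or Atom ⇒ Stmt or Atom ⇒ v or Atom ⇒ v or Stmt ⇒ v or v
  Item ⇒ Atom ⇒ v or Atom ⇒ v or Stmt ⇒ v or v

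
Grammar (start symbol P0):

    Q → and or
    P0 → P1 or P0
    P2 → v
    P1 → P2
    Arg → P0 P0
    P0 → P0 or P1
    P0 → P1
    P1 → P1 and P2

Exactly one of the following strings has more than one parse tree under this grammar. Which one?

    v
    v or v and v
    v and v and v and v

v or v and v

v: 1 tree
v or v and v: 2 trees
v and v and v and v: 1 tree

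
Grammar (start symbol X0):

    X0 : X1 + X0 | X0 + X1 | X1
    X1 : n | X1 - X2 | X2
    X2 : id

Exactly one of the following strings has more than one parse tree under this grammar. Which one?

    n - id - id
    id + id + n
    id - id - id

n - id - id: 1 tree
id + id + n: 4 trees
id - id - id: 1 tree

id + id + n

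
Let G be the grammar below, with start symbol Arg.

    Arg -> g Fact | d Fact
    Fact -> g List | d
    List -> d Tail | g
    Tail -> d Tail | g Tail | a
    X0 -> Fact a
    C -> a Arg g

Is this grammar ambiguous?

(X0, C are unreachable from Arg, so their rules don't affect L(Arg).) Restricted to the reachable nonterminals, every rule has the form A → t or A → t B, and no two rules for the same A share a first terminal. The grammar encodes a DFA — one run per string.

Unambiguous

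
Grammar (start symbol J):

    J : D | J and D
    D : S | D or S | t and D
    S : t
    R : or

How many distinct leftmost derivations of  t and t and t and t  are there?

8

Parse trees for t and t and t and t:
  [J [D t and [D t and [D t and [D [S t]]]]]]
  [J [J [D [S t]]] and [D t and [D t and [D [S t]]]]]
  [J [J [D t and [D [S t]]]] and [D t and [D [S t]]]]
  [J [J [J [D [S t]]] and [D [S t]]] and [D t and [D [S t]]]]
  [J [J [D t and [D t and [D [S t]]]]] and [D [S t]]]
  [J [J [J [D [S t]]] and [D t and [D [S t]]]] and [D [S t]]]
  [J [J [J [D t and [D [S t]]]] and [D [S t]]] and [D [S t]]]
  [J [J [J [J [D [S t]]] and [D [S t]]] and [D [S t]]] and [D [S t]]]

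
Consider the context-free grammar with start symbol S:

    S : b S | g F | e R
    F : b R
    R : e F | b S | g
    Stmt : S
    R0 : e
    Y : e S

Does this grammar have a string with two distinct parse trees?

Unambiguous

(Stmt, R0, Y are unreachable from S, so their rules don't affect L(S).) Each reachable nonterminal has at most one production per leading terminal, and all productions are right-linear; the derivation is determined token-by-token.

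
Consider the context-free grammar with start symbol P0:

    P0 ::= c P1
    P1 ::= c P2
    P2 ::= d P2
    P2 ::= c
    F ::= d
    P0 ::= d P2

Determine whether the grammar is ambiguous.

Unambiguous

(F is unreachable from P0, so its rules don't affect L(P0).) Restricted to the reachable nonterminals, every rule has the form A → t or A → t B, and no two rules for the same A share a first terminal. The grammar encodes a DFA — one run per string.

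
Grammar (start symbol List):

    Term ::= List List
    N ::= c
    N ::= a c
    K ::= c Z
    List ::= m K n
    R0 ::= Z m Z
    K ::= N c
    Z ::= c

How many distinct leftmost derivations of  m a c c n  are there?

Parse trees for m a c c n:
  [List m [K [N a c] c] n]

1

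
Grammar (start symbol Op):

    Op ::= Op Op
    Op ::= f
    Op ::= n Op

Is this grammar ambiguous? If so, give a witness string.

Witness: f f f

Derivation 1: Op ⇒ Op Op ⇒ Op Op Op ⇒ f Op Op ⇒ f f Op ⇒ f f f
Derivation 2: Op ⇒ Op Op ⇒ f Op ⇒ f Op Op ⇒ f f Op ⇒ f f f

Two distinct leftmost derivations for the same string.

Ambiguous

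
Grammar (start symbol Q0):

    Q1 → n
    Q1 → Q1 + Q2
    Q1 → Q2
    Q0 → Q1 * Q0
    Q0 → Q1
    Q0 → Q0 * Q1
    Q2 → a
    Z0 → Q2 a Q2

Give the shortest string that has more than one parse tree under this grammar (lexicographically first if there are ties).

a * a

length 1: no string has ≥2 trees
length 3: a * a has 2 parse trees

Two derivations of a * a:
  Q0 ⇒ Q1 * Q0 ⇒ Q2 * Q0 ⇒ a * Q0 ⇒ a * Q1 ⇒ a * Q2 ⇒ a * a
  Q0 ⇒ Q0 * Q1 ⇒ Q1 * Q1 ⇒ Q2 * Q1 ⇒ a * Q1 ⇒ a * Q2 ⇒ a * a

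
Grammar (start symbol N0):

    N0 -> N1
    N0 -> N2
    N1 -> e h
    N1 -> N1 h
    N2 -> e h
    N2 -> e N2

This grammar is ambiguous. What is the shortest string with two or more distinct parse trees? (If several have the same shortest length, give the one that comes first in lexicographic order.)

length 2: e h has 2 parse trees

Two derivations of e h:
  N0 ⇒ N1 ⇒ e h
  N0 ⇒ N2 ⇒ e h

e h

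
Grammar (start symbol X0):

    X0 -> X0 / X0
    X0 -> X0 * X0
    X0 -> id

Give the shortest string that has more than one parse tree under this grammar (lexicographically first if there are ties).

id * id * id

length 1: no string has ≥2 trees
length 3: no string has ≥2 trees
length 5: id * id * id has 2 parse trees

Two derivations of id * id * id:
  X0 ⇒ X0 * X0 ⇒ X0 * X0 * X0 ⇒ id * X0 * X0 ⇒ id * id * X0 ⇒ id * id * id
  X0 ⇒ X0 * X0 ⇒ id * X0 ⇒ id * X0 * X0 ⇒ id * id * X0 ⇒ id * id * id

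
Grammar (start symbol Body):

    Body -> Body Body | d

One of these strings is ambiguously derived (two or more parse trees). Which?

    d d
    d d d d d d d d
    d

d d d d d d d d

d d: 1 tree
d d d d d d d d: 429 trees
d: 1 tree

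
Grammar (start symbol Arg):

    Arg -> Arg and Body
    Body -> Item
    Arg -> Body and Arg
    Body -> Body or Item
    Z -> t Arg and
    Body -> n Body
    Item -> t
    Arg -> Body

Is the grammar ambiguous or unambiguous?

Witness: t and t

Derivation 1: Arg ⇒ Arg and Body ⇒ Body and Body ⇒ Item and Body ⇒ t and Body ⇒ t and Item ⇒ t and t
Derivation 2: Arg ⇒ Body and Arg ⇒ Item and Arg ⇒ t and Arg ⇒ t and Body ⇒ t and Item ⇒ t and t

Two distinct leftmost derivations for the same string.

Ambiguous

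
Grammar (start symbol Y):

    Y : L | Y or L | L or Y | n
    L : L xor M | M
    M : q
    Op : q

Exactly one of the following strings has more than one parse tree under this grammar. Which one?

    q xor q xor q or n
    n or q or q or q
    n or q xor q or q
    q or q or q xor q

q or q or q xor q

q xor q xor q or n: 1 tree
n or q or q or q: 1 tree
n or q xor q or q: 1 tree
q or q or q xor q: 4 trees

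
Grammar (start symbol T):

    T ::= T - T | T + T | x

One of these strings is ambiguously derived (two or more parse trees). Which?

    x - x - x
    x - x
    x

x - x - x: 2 trees
x - x: 1 tree
x: 1 tree

x - x - x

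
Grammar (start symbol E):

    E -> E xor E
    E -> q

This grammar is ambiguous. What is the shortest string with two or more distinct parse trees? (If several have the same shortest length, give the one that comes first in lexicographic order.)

q xor q xor q

length 1: no string has ≥2 trees
length 3: no string has ≥2 trees
length 5: q xor q xor q has 2 parse trees

Two derivations of q xor q xor q:
  E ⇒ E xor E ⇒ E xor E xor E ⇒ q xor E xor E ⇒ q xor q xor E ⇒ q xor q xor q
  E ⇒ E xor E ⇒ q xor E ⇒ q xor E xor E ⇒ q xor q xor E ⇒ q xor q xor q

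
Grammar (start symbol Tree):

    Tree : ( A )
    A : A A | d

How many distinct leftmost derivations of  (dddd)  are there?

5

Parse trees for (dddd):
  [Tree ( [A [A d] [A [A d] [A [A d] [A d]]]] )]
  [Tree ( [A [A d] [A [A [A d] [A d]] [A d]]] )]
  [Tree ( [A [A [A d] [A d]] [A [A d] [A d]]] )]
  [Tree ( [A [A [A d] [A [A d] [A d]]] [A d]] )]
  [Tree ( [A [A [A [A d] [A d]] [A d]] [A d]] )]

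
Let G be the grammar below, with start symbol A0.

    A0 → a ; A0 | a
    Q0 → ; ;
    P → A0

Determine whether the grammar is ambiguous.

Only A0 is reachable from A0; ignoring the rest: The reachable grammar is A → atom sep A | atom. Each atom is followed by either the separator (recurse) or end-of-string (stop) — no choice point.

Unambiguous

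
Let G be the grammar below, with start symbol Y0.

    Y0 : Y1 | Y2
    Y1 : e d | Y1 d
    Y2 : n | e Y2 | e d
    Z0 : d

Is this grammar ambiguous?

Ambiguous

Witness: e d

Derivation 1: Y0 ⇒ Y1 ⇒ e d
Derivation 2: Y0 ⇒ Y2 ⇒ e d

Two distinct leftmost derivations for the same string.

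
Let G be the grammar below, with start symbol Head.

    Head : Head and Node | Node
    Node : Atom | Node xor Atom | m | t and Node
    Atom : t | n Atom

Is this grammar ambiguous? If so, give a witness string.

Ambiguous

Witness: t and m

Derivation 1: Head ⇒ Head and Node ⇒ Node and Node ⇒ Atom and Node ⇒ t and Node ⇒ t and m
Derivation 2: Head ⇒ Node ⇒ t and Node ⇒ t and m

Two distinct leftmost derivations for the same string.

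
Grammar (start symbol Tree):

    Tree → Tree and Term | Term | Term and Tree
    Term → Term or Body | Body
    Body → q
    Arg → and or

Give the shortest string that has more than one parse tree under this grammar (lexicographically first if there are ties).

q and q

length 1: no string has ≥2 trees
length 3: q and q has 2 parse trees

Two derivations of q and q:
  Tree ⇒ Tree and Term ⇒ Term and Term ⇒ Body and Term ⇒ q and Term ⇒ q and Body ⇒ q and q
  Tree ⇒ Term and Tree ⇒ Body and Tree ⇒ q and Tree ⇒ q and Term ⇒ q and Body ⇒ q and q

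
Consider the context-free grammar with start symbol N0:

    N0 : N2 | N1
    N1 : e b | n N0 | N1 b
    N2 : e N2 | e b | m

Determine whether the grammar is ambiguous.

Witness: e b

Derivation 1: N0 ⇒ N2 ⇒ e b
Derivation 2: N0 ⇒ N1 ⇒ e b

Two distinct leftmost derivations for the same string.

Ambiguous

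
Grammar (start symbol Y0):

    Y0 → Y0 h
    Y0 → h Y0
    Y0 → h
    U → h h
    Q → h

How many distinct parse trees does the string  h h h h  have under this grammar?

Parse trees for h h h h:
  [Y0 [Y0 [Y0 [Y0 h] h] h] h]
  [Y0 [Y0 [Y0 h [Y0 h]] h] h]
  [Y0 [Y0 h [Y0 [Y0 h] h]] h]
  [Y0 [Y0 h [Y0 h [Y0 h]]] h]
  [Y0 h [Y0 [Y0 [Y0 h] h] h]]
  [Y0 h [Y0 [Y0 h [Y0 h]] h]]
  [Y0 h [Y0 h [Y0 [Y0 h] h]]]
  [Y0 h [Y0 h [Y0 h [Y0 h]]]]

8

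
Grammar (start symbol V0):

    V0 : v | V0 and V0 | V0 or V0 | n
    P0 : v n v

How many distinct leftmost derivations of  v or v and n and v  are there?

5

Parse trees for v or v and n and v:
  [V0 [V0 [V0 v] or [V0 v]] and [V0 [V0 n] and [V0 v]]]
  [V0 [V0 [V0 [V0 v] or [V0 v]] and [V0 n]] and [V0 v]]
  [V0 [V0 [V0 v] or [V0 [V0 v] and [V0 n]]] and [V0 v]]
  [V0 [V0 v] or [V0 [V0 v] and [V0 [V0 n] and [V0 v]]]]
  [V0 [V0 v] or [V0 [V0 [V0 v] and [V0 n]] and [V0 v]]]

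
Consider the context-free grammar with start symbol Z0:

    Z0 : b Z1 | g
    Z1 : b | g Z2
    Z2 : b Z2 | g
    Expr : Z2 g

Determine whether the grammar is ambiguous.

(Expr is unreachable from Z0, so its rules don't affect L(Z0).) Each reachable nonterminal has at most one production per leading terminal, and all productions are right-linear; the derivation is determined token-by-token.

Unambiguous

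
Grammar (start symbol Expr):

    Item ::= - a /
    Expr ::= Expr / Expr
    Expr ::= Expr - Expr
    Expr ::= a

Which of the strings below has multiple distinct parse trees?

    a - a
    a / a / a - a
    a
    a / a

a - a: 1 tree
a / a / a - a: 5 trees
a: 1 tree
a / a: 1 tree

a / a / a - a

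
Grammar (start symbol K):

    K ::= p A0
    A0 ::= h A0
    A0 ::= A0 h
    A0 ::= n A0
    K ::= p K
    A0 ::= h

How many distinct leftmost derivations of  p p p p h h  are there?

Parse trees for p p p p h h:
  [K p [K p [K p [K p [A0 h [A0 h]]]]]]
  [K p [K p [K p [K p [A0 [A0 h] h]]]]]

2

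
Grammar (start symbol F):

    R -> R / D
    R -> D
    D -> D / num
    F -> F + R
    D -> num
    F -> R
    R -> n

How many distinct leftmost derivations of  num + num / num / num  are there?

4

Parse trees for num + num / num / num:
  [F [F [R [D num]]] + [R [R [D num]] / [D [D num] / num]]]
  [F [F [R [D num]]] + [R [R [R [D num]] / [D num]] / [D num]]]
  [F [F [R [D num]]] + [R [R [D [D num] / num]] / [D num]]]
  [F [F [R [D num]]] + [R [D [D [D num] / num] / num]]]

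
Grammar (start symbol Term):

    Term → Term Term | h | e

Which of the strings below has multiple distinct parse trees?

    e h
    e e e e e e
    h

e e e e e e

e h: 1 tree
e e e e e e: 42 trees
h: 1 tree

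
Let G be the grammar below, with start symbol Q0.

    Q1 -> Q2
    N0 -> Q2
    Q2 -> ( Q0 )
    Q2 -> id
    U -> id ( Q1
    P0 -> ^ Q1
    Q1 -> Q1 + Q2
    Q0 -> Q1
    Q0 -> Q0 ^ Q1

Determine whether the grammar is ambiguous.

Unambiguous

(U, N0, P0 are unreachable from Q0, so their rules don't affect L(Q0).) Q0 → Q0 ^ Q1 | Q1  ;  Q1 → Q1 + Q2 | Q2  — a left-associative chain with Q2 at the bottom. Each string factors uniquely by precedence.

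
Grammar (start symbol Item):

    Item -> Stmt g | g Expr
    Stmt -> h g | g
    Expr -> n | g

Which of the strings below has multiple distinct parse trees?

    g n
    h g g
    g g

g n: 1 tree
h g g: 1 tree
g g: 2 trees

g g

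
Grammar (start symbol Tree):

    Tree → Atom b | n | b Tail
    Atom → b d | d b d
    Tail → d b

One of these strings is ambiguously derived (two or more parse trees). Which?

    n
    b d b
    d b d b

n: 1 tree
b d b: 2 trees
d b d b: 1 tree

b d b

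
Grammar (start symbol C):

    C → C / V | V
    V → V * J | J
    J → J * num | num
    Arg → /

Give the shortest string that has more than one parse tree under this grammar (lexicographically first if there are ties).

length 1: no string has ≥2 trees
length 3: num * num has 2 parse trees

Two derivations of num * num:
  C ⇒ V ⇒ V * J ⇒ J * J ⇒ num * J ⇒ num * num
  C ⇒ V ⇒ J ⇒ J * num ⇒ num * num

num * num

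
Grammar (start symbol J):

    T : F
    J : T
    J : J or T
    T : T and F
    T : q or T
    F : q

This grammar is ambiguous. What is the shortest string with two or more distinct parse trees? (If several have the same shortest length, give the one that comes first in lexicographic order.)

length 1: no string has ≥2 trees
length 3: q or q has 2 parse trees

Two derivations of q or q:
  J ⇒ T ⇒ q or T ⇒ q or F ⇒ q or q
  J ⇒ J or T ⇒ T or T ⇒ F or T ⇒ q or T ⇒ q or F ⇒ q or q

q or q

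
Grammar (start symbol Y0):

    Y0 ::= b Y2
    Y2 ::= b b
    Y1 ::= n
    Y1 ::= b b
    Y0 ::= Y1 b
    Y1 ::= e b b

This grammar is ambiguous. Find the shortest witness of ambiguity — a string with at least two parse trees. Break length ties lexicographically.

b b b

length 2: no string has ≥2 trees
length 3: b b b has 2 parse trees

Two derivations of b b b:
  Y0 ⇒ b Y2 ⇒ b b b
  Y0 ⇒ Y1 b ⇒ b b b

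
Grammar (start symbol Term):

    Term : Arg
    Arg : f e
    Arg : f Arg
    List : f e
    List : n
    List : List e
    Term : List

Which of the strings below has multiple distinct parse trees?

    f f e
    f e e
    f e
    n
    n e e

f e

f f e: 1 tree
f e e: 1 tree
f e: 2 trees
n: 1 tree
n e e: 1 tree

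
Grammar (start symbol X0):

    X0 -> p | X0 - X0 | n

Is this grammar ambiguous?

Ambiguous

Witness: n - n - n

Derivation 1: X0 ⇒ X0 - X0 ⇒ X0 - X0 - X0 ⇒ n - X0 - X0 ⇒ n - n - X0 ⇒ n - n - n
Derivation 2: X0 ⇒ X0 - X0 ⇒ n - X0 ⇒ n - X0 - X0 ⇒ n - n - X0 ⇒ n - n - n

Two distinct leftmost derivations for the same string.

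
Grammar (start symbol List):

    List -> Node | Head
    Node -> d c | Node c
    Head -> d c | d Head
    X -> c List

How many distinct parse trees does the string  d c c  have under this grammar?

Parse trees for d c c:
  [List [Node [Node d c] c]]

1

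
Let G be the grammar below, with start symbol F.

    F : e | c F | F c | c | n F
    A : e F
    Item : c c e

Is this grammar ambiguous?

Ambiguous

Witness: c c

Derivation 1: F ⇒ c F ⇒ c c
Derivation 2: F ⇒ F c ⇒ c c

Two distinct leftmost derivations for the same string.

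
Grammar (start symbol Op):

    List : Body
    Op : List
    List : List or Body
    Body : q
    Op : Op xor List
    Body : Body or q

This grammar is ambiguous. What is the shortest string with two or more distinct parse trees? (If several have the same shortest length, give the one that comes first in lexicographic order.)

length 1: no string has ≥2 trees
length 3: q or q has 2 parse trees

Two derivations of q or q:
  Op ⇒ List ⇒ Body ⇒ Body or q ⇒ q or q
  Op ⇒ List ⇒ List or Body ⇒ Body or Body ⇒ q or Body ⇒ q or q

q or q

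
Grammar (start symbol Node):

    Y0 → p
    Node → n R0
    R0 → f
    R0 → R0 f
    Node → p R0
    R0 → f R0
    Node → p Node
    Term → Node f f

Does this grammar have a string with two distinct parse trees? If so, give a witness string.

Ambiguous

Witness: n f f

Derivation 1: Node ⇒ n R0 ⇒ n R0 f ⇒ n f f
Derivation 2: Node ⇒ n R0 ⇒ n f R0 ⇒ n f f

Two distinct leftmost derivations for the same string.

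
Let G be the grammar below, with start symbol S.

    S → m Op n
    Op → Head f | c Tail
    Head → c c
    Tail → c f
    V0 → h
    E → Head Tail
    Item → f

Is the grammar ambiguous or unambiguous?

Ambiguous

Witness: m c c f n

Derivation 1: S ⇒ m Op n ⇒ m Head f n ⇒ m c c f n
Derivation 2: S ⇒ m Op n ⇒ m c Tail n ⇒ m c c f n

Two distinct leftmost derivations for the same string.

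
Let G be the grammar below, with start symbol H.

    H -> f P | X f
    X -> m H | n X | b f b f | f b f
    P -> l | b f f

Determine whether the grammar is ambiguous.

Witness: f b f f

Derivation 1: H ⇒ f P ⇒ f b f f
Derivation 2: H ⇒ X f ⇒ f b f f

Two distinct leftmost derivations for the same string.

Ambiguous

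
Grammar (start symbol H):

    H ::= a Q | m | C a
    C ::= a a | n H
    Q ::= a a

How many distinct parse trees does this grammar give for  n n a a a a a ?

2

Parse trees for n n a a a a a:
  [H [C n [H [C n [H a [Q a a]]] a]] a]
  [H [C n [H [C n [H [C a a] a]] a]] a]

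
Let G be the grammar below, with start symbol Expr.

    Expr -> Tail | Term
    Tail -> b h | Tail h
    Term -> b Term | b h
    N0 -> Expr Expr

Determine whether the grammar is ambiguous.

Ambiguous

Witness: b h

Derivation 1: Expr ⇒ Tail ⇒ b h
Derivation 2: Expr ⇒ Term ⇒ b h

Two distinct leftmost derivations for the same string.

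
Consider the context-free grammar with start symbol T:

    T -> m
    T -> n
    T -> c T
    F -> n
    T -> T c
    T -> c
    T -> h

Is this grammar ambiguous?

Witness: c c

Derivation 1: T ⇒ c T ⇒ c c
Derivation 2: T ⇒ T c ⇒ c c

Two distinct leftmost derivations for the same string.

Ambiguous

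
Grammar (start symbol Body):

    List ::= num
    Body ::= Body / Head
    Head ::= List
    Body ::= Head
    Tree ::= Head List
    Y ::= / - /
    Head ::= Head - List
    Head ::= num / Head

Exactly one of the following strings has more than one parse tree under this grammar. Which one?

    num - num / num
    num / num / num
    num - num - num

num - num / num: 1 tree
num / num / num: 4 trees
num - num - num: 1 tree

num / num / num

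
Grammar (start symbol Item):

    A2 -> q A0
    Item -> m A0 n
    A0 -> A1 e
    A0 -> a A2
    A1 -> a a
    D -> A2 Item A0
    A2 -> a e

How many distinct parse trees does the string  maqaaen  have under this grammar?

Parse trees for maqaaen:
  [Item m [A0 a [A2 q [A0 [A1 a a] e]]] n]
  [Item m [A0 a [A2 q [A0 a [A2 a e]]]] n]

2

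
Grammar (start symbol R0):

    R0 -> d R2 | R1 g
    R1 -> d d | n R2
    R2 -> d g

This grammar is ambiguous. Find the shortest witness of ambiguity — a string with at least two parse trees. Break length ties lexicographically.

d d g

length 3: d d g has 2 parse trees

Two derivations of d d g:
  R0 ⇒ d R2 ⇒ d d g
  R0 ⇒ R1 g ⇒ d d g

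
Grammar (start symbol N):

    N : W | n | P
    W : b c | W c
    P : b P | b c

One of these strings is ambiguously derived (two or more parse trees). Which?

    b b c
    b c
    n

b b c: 1 tree
b c: 2 trees
n: 1 tree

b c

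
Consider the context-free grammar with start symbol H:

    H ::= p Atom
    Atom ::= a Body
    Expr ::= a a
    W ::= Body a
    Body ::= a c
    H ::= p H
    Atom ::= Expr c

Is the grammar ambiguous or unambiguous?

Witness: p a a c

Derivation 1: H ⇒ p Atom ⇒ p a Body ⇒ p a a c
Derivation 2: H ⇒ p Atom ⇒ p Expr c ⇒ p a a c

Two distinct leftmost derivations for the same string.

Ambiguous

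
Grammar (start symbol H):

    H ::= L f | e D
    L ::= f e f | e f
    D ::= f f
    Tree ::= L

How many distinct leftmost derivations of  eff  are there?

Parse trees for eff:
  [H [L e f] f]
  [H e [D f f]]

2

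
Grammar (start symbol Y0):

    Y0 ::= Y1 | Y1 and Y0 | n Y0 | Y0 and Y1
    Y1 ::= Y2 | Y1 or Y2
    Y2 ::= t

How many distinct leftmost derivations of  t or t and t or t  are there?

Parse trees for t or t and t or t:
  [Y0 [Y1 [Y1 [Y2 t]] or [Y2 t]] and [Y0 [Y1 [Y1 [Y2 t]] or [Y2 t]]]]
  [Y0 [Y0 [Y1 [Y1 [Y2 t]] or [Y2 t]]] and [Y1 [Y1 [Y2 t]] or [Y2 t]]]

2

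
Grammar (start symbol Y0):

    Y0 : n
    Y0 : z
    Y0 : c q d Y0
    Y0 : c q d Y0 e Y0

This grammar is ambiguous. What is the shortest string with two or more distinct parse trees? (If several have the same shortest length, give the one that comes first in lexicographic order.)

length 1: no string has ≥2 trees
length 4: no string has ≥2 trees
length 6: no string has ≥2 trees
length 7: no string has ≥2 trees
length 9: c q d c q d n e n has 2 parse trees

Two derivations of c q d c q d n e n:
  Y0 ⇒ c q d Y0 ⇒ c q d c q d Y0 e Y0 ⇒ c q d c q d n e Y0 ⇒ c q d c q d n e n
  Y0 ⇒ c q d Y0 e Y0 ⇒ c q d c q d Y0 e Y0 ⇒ c q d c q d n e Y0 ⇒ c q d c q d n e n

c q d c q d n e n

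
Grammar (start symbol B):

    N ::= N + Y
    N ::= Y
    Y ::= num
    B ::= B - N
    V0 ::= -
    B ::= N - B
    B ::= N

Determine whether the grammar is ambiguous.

Ambiguous

Witness: num - num

Derivation 1: B ⇒ B - N ⇒ N - N ⇒ Y - N ⇒ num - N ⇒ num - Y ⇒ num - num
Derivation 2: B ⇒ N - B ⇒ Y - B ⇒ num - B ⇒ num - N ⇒ num - Y ⇒ num - num

Two distinct leftmost derivations for the same string.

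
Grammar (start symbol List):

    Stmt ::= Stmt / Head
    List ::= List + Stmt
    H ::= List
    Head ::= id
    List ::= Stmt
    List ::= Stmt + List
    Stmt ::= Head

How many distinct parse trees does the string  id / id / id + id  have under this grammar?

2

Parse trees for id / id / id + id:
  [List [List [Stmt [Stmt [Stmt [Head id]] / [Head id]] / [Head id]]] + [Stmt [Head id]]]
  [List [Stmt [Stmt [Stmt [Head id]] / [Head id]] / [Head id]] + [List [Stmt [Head id]]]]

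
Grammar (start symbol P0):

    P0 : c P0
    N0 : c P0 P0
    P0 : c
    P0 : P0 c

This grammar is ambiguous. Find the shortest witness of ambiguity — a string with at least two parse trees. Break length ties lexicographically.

c c

length 1: no string has ≥2 trees
length 2: c c has 2 parse trees

Two derivations of c c:
  P0 ⇒ c P0 ⇒ c c
  P0 ⇒ P0 c ⇒ c c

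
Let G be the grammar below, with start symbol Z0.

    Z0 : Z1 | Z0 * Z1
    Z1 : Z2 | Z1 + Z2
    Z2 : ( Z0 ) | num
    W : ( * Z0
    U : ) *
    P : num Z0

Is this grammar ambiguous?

(W, U, P are unreachable from Z0, so their rules don't affect L(Z0).) The grammar is stratified — Z0 handles '*' (left-recursive), Z1 handles '+', Z2 atoms. Each operator has a fixed associativity and precedence level, so every string has one parse.

Unambiguous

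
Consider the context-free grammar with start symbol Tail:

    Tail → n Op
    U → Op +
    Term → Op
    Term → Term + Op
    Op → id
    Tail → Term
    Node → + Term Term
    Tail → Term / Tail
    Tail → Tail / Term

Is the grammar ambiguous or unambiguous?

Ambiguous

Witness: id / id

Derivation 1: Tail ⇒ Term / Tail ⇒ Op / Tail ⇒ id / Tail ⇒ id / Term ⇒ id / Op ⇒ id / id
Derivation 2: Tail ⇒ Tail / Term ⇒ Term / Term ⇒ Op / Term ⇒ id / Term ⇒ id / Op ⇒ id / id

Two distinct leftmost derivations for the same string.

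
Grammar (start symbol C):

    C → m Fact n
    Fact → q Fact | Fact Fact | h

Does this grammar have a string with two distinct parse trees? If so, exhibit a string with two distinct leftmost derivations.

Witness: m h h h n

Derivation 1: C ⇒ m Fact n ⇒ m Fact Fact n ⇒ m Fact Fact Fact n ⇒ m h Fact Fact n ⇒ m h h Fact n ⇒ m h h h n
Derivation 2: C ⇒ m Fact n ⇒ m Fact Fact n ⇒ m h Fact n ⇒ m h Fact Fact n ⇒ m h h Fact n ⇒ m h h h n

Two distinct leftmost derivations for the same string.

Ambiguous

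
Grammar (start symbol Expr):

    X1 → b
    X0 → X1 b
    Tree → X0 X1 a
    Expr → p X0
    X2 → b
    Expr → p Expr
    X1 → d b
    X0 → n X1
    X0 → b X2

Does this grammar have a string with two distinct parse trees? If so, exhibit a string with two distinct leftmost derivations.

Witness: p b b

Derivation 1: Expr ⇒ p X0 ⇒ p X1 b ⇒ p b b
Derivation 2: Expr ⇒ p X0 ⇒ p b X2 ⇒ p b b

Two distinct leftmost derivations for the same string.

Ambiguous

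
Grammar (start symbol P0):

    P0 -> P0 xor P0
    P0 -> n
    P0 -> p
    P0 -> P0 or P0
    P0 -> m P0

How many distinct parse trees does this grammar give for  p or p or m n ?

2

Parse trees for p or p or m n:
  [P0 [P0 p] or [P0 [P0 p] or [P0 m [P0 n]]]]
  [P0 [P0 [P0 p] or [P0 p]] or [P0 m [P0 n]]]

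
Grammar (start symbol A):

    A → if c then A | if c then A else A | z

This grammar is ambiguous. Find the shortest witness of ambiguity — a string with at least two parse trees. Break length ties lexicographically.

length 1: no string has ≥2 trees
length 4: no string has ≥2 trees
length 6: no string has ≥2 trees
length 7: no string has ≥2 trees
length 9: if c then if c then z else z has 2 parse trees

Two derivations of if c then if c then z else z:
  A ⇒ if c then A ⇒ if c then if c then A else A ⇒ if c then if c then z else A ⇒ if c then if c then z else z
  A ⇒ if c then A else A ⇒ if c then if c then A else A ⇒ if c then if c then z else A ⇒ if c then if c then z else z

if c then if c then z else z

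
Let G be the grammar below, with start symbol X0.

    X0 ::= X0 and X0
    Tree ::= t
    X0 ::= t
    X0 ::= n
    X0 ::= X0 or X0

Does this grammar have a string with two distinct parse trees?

Ambiguous

Witness: n and n and n

Derivation 1: X0 ⇒ X0 and X0 ⇒ X0 and X0 and X0 ⇒ n and X0 and X0 ⇒ n and n and X0 ⇒ n and n and n
Derivation 2: X0 ⇒ X0 and X0 ⇒ n and X0 ⇒ n and X0 and X0 ⇒ n and n and X0 ⇒ n and n and n

Two distinct leftmost derivations for the same string.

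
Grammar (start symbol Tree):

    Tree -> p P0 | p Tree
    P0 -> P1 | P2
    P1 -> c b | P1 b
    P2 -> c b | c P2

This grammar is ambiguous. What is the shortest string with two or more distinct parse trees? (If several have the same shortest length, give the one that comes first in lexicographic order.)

length 3: p c b has 2 parse trees

Two derivations of p c b:
  Tree ⇒ p P0 ⇒ p P1 ⇒ p c b
  Tree ⇒ p P0 ⇒ p P2 ⇒ p c b

p c b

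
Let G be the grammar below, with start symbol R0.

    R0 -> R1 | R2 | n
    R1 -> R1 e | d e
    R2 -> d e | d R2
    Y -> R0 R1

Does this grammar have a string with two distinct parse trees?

Ambiguous

Witness: d e

Derivation 1: R0 ⇒ R1 ⇒ d e
Derivation 2: R0 ⇒ R2 ⇒ d e

Two distinct leftmost derivations for the same string.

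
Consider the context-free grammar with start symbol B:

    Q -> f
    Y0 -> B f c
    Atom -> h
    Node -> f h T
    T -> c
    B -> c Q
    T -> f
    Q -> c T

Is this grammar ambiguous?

Unambiguous

(Node, Y0, Atom are unreachable from B, so their rules don't affect L(B).) The reachable rules are right-linear with at most one rule per (nonterminal, next-terminal) pair. Each input token forces the next rule, so parsing is deterministic.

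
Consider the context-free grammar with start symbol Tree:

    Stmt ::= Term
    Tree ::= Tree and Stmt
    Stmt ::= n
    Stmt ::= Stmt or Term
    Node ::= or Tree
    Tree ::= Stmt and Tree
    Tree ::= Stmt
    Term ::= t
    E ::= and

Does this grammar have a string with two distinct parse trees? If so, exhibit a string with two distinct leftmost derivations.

Witness: n and n

Derivation 1: Tree ⇒ Tree and Stmt ⇒ Stmt and Stmt ⇒ n and Stmt ⇒ n and n
Derivation 2: Tree ⇒ Stmt and Tree ⇒ n and Tree ⇒ n and Stmt ⇒ n and n

Two distinct leftmost derivations for the same string.

Ambiguous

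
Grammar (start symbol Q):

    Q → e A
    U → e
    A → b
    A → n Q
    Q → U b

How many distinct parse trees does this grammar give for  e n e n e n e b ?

Parse trees for e n e n e n e b:
  [Q e [A n [Q e [A n [Q e [A n [Q e [A b]]]]]]]]
  [Q e [A n [Q e [A n [Q e [A n [Q [U e] b]]]]]]]

2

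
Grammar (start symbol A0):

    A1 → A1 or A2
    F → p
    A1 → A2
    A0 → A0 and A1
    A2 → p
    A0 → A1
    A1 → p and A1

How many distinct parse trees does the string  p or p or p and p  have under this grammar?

Parse trees for p or p or p and p:
  [A0 [A0 [A1 [A1 [A1 [A2 p]] or [A2 p]] or [A2 p]]] and [A1 [A2 p]]]

1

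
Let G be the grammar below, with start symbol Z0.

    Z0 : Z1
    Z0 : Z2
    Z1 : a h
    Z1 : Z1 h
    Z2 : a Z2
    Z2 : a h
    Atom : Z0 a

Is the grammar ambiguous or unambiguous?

Ambiguous

Witness: a h

Derivation 1: Z0 ⇒ Z1 ⇒ a h
Derivation 2: Z0 ⇒ Z2 ⇒ a h

Two distinct leftmost derivations for the same string.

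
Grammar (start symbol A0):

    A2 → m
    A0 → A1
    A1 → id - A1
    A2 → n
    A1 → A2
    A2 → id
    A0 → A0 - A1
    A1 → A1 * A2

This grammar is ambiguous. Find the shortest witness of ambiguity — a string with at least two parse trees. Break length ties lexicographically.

id - id

length 1: no string has ≥2 trees
length 3: id - id has 2 parse trees

Two derivations of id - id:
  A0 ⇒ A1 ⇒ id - A1 ⇒ id - A2 ⇒ id - id
  A0 ⇒ A0 - A1 ⇒ A1 - A1 ⇒ A2 - A1 ⇒ id - A1 ⇒ id - A2 ⇒ id - id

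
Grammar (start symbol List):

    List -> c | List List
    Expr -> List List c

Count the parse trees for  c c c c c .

14

Parse trees for c c c c c (showing first 6 of 14):
  [List [List c] [List [List c] [List [List c] [List [List c] [List c]]]]]
  [List [List c] [List [List c] [List [List [List c] [List c]] [List c]]]]
  [List [List c] [List [List [List c] [List c]] [List [List c] [List c]]]]
  [List [List c] [List [List [List c] [List [List c] [List c]]] [List c]]]
  [List [List c] [List [List [List [List c] [List c]] [List c]] [List c]]]
  [List [List [List c] [List c]] [List [List c] [List [List c] [List c]]]]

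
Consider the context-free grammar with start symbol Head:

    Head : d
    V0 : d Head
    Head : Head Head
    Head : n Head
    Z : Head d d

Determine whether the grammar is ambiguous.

Witness: d d d

Derivation 1: Head ⇒ Head Head ⇒ d Head ⇒ d Head Head ⇒ d d Head ⇒ d d d
Derivation 2: Head ⇒ Head Head ⇒ Head Head Head ⇒ d Head Head ⇒ d d Head ⇒ d d d

Two distinct leftmost derivations for the same string.

Ambiguous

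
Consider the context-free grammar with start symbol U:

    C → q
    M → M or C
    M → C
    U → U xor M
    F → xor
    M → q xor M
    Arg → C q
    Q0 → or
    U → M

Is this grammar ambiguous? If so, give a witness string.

Witness: q xor q

Derivation 1: U ⇒ U xor M ⇒ M xor M ⇒ C xor M ⇒ q xor M ⇒ q xor C ⇒ q xor q
Derivation 2: U ⇒ M ⇒ q xor M ⇒ q xor C ⇒ q xor q

Two distinct leftmost derivations for the same string.

Ambiguous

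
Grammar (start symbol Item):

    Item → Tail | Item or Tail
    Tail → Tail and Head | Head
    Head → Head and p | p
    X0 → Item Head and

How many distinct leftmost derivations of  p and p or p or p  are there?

2

Parse trees for p and p or p or p:
  [Item [Item [Item [Tail [Tail [Head p]] and [Head p]]] or [Tail [Head p]]] or [Tail [Head p]]]
  [Item [Item [Item [Tail [Head [Head p] and p]]] or [Tail [Head p]]] or [Tail [Head p]]]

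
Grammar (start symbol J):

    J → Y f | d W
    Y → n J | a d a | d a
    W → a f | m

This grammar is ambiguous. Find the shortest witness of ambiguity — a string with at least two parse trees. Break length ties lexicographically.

d a f

length 2: no string has ≥2 trees
length 3: d a f has 2 parse trees

Two derivations of d a f:
  J ⇒ Y f ⇒ d a f
  J ⇒ d W ⇒ d a f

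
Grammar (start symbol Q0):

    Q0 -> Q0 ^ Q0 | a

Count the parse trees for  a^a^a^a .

5

Parse trees for a^a^a^a:
  [Q0 [Q0 a] ^ [Q0 [Q0 a] ^ [Q0 [Q0 a] ^ [Q0 a]]]]
  [Q0 [Q0 a] ^ [Q0 [Q0 [Q0 a] ^ [Q0 a]] ^ [Q0 a]]]
  [Q0 [Q0 [Q0 a] ^ [Q0 a]] ^ [Q0 [Q0 a] ^ [Q0 a]]]
  [Q0 [Q0 [Q0 a] ^ [Q0 [Q0 a] ^ [Q0 a]]] ^ [Q0 a]]
  [Q0 [Q0 [Q0 [Q0 a] ^ [Q0 a]] ^ [Q0 a]] ^ [Q0 a]]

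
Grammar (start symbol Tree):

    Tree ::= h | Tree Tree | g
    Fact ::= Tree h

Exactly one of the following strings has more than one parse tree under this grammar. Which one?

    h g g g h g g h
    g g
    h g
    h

h g g g h g g h: 429 trees
g g: 1 tree
h g: 1 tree
h: 1 tree

h g g g h g g h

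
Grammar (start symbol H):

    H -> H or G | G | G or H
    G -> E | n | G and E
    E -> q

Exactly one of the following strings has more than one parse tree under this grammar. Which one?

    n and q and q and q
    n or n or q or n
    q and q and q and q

n and q and q and q: 1 tree
n or n or q or n: 8 trees
q and q and q and q: 1 tree

n or n or q or n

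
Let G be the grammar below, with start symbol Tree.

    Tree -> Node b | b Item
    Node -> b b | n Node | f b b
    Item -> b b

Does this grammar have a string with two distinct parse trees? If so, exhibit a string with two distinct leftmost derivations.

Ambiguous

Witness: b b b

Derivation 1: Tree ⇒ Node b ⇒ b b b
Derivation 2: Tree ⇒ b Item ⇒ b b b

Two distinct leftmost derivations for the same string.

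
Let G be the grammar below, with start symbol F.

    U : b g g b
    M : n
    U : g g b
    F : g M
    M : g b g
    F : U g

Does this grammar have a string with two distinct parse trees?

Witness: g g b g

Derivation 1: F ⇒ g M ⇒ g g b g
Derivation 2: F ⇒ U g ⇒ g g b g

Two distinct leftmost derivations for the same string.

Ambiguous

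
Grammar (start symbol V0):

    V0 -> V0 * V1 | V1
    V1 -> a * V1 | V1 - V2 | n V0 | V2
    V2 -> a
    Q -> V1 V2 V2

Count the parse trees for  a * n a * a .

Parse trees for a * n a * a:
  [V0 [V0 [V1 [V2 a]]] * [V1 n [V0 [V0 [V1 [V2 a]]] * [V1 [V2 a]]]]]
  [V0 [V0 [V1 [V2 a]]] * [V1 n [V0 [V1 a * [V1 [V2 a]]]]]]
  [V0 [V0 [V0 [V1 [V2 a]]] * [V1 n [V0 [V1 [V2 a]]]]] * [V1 [V2 a]]]
  [V0 [V0 [V1 a * [V1 n [V0 [V1 [V2 a]]]]]] * [V1 [V2 a]]]
  [V0 [V1 a * [V1 n [V0 [V0 [V1 [V2 a]]] * [V1 [V2 a]]]]]]
  [V0 [V1 a * [V1 n [V0 [V1 a * [V1 [V2 a]]]]]]]

6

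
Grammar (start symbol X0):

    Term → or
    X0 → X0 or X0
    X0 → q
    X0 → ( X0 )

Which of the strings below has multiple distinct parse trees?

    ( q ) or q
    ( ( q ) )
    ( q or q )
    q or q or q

q or q or q

( q ) or q: 1 tree
( ( q ) ): 1 tree
( q or q ): 1 tree
q or q or q: 2 trees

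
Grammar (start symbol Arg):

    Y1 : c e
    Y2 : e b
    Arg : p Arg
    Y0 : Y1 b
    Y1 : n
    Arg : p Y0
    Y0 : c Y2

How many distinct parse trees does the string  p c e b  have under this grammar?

2

Parse trees for p c e b:
  [Arg p [Y0 [Y1 c e] b]]
  [Arg p [Y0 c [Y2 e b]]]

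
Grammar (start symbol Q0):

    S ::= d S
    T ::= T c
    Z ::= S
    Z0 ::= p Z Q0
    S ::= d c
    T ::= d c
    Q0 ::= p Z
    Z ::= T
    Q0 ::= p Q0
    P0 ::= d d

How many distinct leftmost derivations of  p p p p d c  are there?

2

Parse trees for p p p p d c:
  [Q0 p [Q0 p [Q0 p [Q0 p [Z [S d c]]]]]]
  [Q0 p [Q0 p [Q0 p [Q0 p [Z [T d c]]]]]]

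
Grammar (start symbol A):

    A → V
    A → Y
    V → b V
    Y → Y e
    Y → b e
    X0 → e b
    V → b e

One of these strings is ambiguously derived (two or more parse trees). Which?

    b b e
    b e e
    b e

b b e: 1 tree
b e e: 1 tree
b e: 2 trees

b e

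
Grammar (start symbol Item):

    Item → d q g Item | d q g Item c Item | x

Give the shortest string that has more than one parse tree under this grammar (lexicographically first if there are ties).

d q g d q g x c x

length 1: no string has ≥2 trees
length 4: no string has ≥2 trees
length 6: no string has ≥2 trees
length 7: no string has ≥2 trees
length 9: d q g d q g x c x has 2 parse trees

Two derivations of d q g d q g x c x:
  Item ⇒ d q g Item ⇒ d q g d q g Item c Item ⇒ d q g d q g x c Item ⇒ d q g d q g x c x
  Item ⇒ d q g Item c Item ⇒ d q g d q g Item c Item ⇒ d q g d q g x c Item ⇒ d q g d q g x c x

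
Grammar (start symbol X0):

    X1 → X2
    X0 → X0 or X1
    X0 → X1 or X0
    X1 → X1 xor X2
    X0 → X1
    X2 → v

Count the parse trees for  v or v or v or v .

8

Parse trees for v or v or v or v:
  [X0 [X0 [X0 [X0 [X1 [X2 v]]] or [X1 [X2 v]]] or [X1 [X2 v]]] or [X1 [X2 v]]]
  [X0 [X0 [X0 [X1 [X2 v]] or [X0 [X1 [X2 v]]]] or [X1 [X2 v]]] or [X1 [X2 v]]]
  [X0 [X0 [X1 [X2 v]] or [X0 [X0 [X1 [X2 v]]] or [X1 [X2 v]]]] or [X1 [X2 v]]]
  [X0 [X0 [X1 [X2 v]] or [X0 [X1 [X2 v]] or [X0 [X1 [X2 v]]]]] or [X1 [X2 v]]]
  [X0 [X1 [X2 v]] or [X0 [X0 [X0 [X1 [X2 v]]] or [X1 [X2 v]]] or [X1 [X2 v]]]]
  [X0 [X1 [X2 v]] or [X0 [X0 [X1 [X2 v]] or [X0 [X1 [X2 v]]]] or [X1 [X2 v]]]]
  [X0 [X1 [X2 v]] or [X0 [X1 [X2 v]] or [X0 [X0 [X1 [X2 v]]] or [X1 [X2 v]]]]]
  [X0 [X1 [X2 v]] or [X0 [X1 [X2 v]] or [X0 [X1 [X2 v]] or [X0 [X1 [X2 v]]]]]]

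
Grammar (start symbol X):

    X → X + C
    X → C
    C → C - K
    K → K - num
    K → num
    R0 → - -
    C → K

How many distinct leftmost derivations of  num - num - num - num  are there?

Parse trees for num - num - num - num:
  [X [C [C [K num]] - [K [K [K num] - num] - num]]]
  [X [C [C [C [K num]] - [K num]] - [K [K num] - num]]]
  [X [C [C [K [K num] - num]] - [K [K num] - num]]]
  [X [C [C [C [K num]] - [K [K num] - num]] - [K num]]]
  [X [C [C [C [C [K num]] - [K num]] - [K num]] - [K num]]]
  [X [C [C [C [K [K num] - num]] - [K num]] - [K num]]]
  [X [C [C [K [K [K num] - num] - num]] - [K num]]]
  [X [C [K [K [K [K num] - num] - num] - num]]]

8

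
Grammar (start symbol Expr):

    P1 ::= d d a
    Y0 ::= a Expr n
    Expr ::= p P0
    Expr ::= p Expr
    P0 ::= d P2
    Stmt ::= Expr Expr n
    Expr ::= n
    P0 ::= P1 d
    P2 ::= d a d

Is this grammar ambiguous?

Ambiguous

Witness: p d d a d

Derivation 1: Expr ⇒ p P0 ⇒ p d P2 ⇒ p d d a d
Derivation 2: Expr ⇒ p P0 ⇒ p P1 d ⇒ p d d a d

Two distinct leftmost derivations for the same string.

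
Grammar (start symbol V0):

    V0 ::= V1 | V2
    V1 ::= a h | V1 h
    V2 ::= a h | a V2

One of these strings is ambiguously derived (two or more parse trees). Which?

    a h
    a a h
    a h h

a h

a h: 2 trees
a a h: 1 tree
a h h: 1 tree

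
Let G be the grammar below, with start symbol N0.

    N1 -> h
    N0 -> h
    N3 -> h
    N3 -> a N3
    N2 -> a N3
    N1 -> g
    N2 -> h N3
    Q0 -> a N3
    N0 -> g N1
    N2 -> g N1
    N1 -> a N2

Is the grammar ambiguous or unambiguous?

(Q0 is unreachable from N0, so its rules don't affect L(N0).) Restricted to the reachable nonterminals, every rule has the form A → t or A → t B, and no two rules for the same A share a first terminal. The grammar encodes a DFA — one run per string.

Unambiguous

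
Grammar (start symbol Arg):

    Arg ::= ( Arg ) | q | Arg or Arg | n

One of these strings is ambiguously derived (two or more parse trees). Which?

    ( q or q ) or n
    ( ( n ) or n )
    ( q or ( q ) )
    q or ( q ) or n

q or ( q ) or n

( q or q ) or n: 1 tree
( ( n ) or n ): 1 tree
( q or ( q ) ): 1 tree
q or ( q ) or n: 2 trees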